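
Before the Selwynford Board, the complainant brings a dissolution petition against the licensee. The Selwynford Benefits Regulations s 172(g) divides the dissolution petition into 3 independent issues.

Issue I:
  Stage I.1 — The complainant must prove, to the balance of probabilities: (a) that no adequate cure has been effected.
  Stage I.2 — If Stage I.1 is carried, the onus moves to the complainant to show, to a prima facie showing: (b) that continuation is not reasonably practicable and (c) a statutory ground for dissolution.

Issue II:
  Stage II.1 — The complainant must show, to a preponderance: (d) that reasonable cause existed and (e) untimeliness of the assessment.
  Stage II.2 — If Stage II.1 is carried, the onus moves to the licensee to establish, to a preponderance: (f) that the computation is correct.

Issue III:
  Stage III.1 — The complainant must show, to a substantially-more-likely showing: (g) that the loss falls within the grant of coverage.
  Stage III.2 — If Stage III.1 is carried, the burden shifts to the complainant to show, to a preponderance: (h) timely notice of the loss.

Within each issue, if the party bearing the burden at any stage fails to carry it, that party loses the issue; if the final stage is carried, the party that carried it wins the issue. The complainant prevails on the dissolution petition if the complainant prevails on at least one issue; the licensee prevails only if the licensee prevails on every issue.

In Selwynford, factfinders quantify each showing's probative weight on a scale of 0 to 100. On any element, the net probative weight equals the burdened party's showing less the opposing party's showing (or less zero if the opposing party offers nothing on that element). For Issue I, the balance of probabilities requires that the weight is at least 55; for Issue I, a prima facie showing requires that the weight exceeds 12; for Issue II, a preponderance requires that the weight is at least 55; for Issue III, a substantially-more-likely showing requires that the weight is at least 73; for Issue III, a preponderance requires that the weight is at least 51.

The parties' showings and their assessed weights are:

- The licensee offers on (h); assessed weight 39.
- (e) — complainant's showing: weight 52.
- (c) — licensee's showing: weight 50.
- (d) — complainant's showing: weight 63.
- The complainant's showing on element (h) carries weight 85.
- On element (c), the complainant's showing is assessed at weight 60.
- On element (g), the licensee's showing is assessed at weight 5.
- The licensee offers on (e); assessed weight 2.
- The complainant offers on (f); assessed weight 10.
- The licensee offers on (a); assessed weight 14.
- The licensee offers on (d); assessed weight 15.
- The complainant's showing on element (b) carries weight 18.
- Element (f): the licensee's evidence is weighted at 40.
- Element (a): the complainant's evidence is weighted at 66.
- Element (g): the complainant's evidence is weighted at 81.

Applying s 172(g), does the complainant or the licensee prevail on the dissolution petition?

— Issue I —
At Stage I.1 the complainant must meet the balance of probabilities (weight is at least 55): on (a) the weight is 66 less the opposing 14 gives net 52, < 55, so (a) does not meet the standard.
  The complainant does not carry Stage I.1.
The analysis ends at Stage I.1; the licensee prevails on this issue.
— Issue II —
Stage II.1 (complainant, a preponderance, weight is at least 55): (d) net 63−15=48 < 55 — fails; (e) net 52−2=50 < 55 — fails.
  Stage II.1 not carried; the complainant fails its burden.
The licensee prevails on this issue.
— Issue III —
Stage III.1 — burden on complainant; standard: a substantially-more-likely showing (weight is at least 73).
    (g): 81 − 5 = 76 ≥ 73 [met]
  All elements met. The complainant retains the burden for Stage III.2.
Stage III.2 — burden on complainant; standard: a preponderance (weight is at least 51).
    (h): 85 − 39 = 46 < 51 [not met]
  Not every element is met, so the complainant fails to carry Stage III.2.
So the licensee prevails on this issue.
Per-issue: Issue I → licensee; Issue II → licensee; Issue III → licensee. The complainant must prevail on at least one issue; overall, the licensee prevails.

licensee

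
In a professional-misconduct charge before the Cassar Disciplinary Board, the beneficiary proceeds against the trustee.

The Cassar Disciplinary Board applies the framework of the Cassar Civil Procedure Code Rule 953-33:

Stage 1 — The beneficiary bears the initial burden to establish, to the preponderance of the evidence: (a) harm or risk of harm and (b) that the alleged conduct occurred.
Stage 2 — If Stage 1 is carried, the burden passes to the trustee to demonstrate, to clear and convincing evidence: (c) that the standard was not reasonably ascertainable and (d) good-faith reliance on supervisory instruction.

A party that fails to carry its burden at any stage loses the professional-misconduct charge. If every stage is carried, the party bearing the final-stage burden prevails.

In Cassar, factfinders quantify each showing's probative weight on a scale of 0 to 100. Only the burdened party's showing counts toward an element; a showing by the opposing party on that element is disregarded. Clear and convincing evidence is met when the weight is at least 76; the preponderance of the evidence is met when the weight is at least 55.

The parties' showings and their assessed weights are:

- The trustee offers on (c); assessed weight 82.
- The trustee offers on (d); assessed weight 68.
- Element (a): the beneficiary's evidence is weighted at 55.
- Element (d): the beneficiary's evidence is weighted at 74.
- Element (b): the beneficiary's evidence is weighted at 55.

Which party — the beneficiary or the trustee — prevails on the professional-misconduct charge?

Stage 1 (beneficiary, the preponderance of the evidence, weight is at least 55): (a) 55 ≥ 55 — meets; (b) 55 ≥ 55 — meets.
  All elements met. The burden passes to the trustee.
Stage 2 (trustee, clear and convincing evidence, weight is at least 76): (c) 82 ≥ 76 — meets; (d) 68 (beneficiary's 74 disregarded) < 76 — fails.
  Stage 2 not carried; the trustee fails its burden.
The beneficiary prevails.

beneficiary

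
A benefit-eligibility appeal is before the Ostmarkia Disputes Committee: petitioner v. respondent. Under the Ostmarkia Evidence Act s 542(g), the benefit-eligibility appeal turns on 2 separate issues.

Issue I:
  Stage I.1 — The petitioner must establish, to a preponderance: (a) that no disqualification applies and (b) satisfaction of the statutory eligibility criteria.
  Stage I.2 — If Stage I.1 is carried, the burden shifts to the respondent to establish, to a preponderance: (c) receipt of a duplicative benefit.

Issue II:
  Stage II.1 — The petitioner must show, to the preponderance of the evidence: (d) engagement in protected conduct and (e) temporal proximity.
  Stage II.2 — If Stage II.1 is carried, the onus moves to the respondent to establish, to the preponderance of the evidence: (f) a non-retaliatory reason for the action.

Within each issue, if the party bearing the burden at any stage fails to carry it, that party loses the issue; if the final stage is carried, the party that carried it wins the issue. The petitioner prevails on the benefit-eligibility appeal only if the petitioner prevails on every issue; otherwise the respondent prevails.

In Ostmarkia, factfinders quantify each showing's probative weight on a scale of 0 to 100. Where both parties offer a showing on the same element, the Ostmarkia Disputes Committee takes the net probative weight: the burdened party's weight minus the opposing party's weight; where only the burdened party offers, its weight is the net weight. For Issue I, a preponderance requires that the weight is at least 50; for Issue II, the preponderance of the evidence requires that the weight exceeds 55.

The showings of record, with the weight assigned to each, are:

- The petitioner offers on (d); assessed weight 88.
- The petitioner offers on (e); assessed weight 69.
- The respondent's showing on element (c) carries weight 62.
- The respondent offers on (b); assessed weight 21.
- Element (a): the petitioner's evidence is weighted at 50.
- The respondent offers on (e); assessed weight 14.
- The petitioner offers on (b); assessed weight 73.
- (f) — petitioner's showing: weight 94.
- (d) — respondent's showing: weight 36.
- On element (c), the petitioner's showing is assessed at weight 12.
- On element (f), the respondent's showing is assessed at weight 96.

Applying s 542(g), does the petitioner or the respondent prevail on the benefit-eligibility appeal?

— Issue I —
Stage I.1 (petitioner, a preponderance, weight is at least 50): (a) 50 ≥ 50 — meets; (b) net 73−21=52 ≥ 50 — meets.
  Stage I.1 is satisfied; the onus moves to the respondent.
Stage I.2 (respondent, a preponderance, weight is at least 50): (c) net 62−12=50 ≥ 50 — meets.
  Stage I.2 carried; the final stage is satisfied.
With every stage satisfied, the respondent prevails on this issue.
— Issue II —
Stage II.1 (petitioner, the preponderance of the evidence, weight exceeds 55): (d) net 88−36=52 ≤ 55 — fails; (e) net 69−14=55 ≤ 55 — fails.
  Stage II.1 not carried; the petitioner fails its burden.
So the respondent prevails on this issue.
Per-issue: Issue I → respondent; Issue II → respondent. The petitioner must prevail on every issue; overall, the respondent prevails.

respondent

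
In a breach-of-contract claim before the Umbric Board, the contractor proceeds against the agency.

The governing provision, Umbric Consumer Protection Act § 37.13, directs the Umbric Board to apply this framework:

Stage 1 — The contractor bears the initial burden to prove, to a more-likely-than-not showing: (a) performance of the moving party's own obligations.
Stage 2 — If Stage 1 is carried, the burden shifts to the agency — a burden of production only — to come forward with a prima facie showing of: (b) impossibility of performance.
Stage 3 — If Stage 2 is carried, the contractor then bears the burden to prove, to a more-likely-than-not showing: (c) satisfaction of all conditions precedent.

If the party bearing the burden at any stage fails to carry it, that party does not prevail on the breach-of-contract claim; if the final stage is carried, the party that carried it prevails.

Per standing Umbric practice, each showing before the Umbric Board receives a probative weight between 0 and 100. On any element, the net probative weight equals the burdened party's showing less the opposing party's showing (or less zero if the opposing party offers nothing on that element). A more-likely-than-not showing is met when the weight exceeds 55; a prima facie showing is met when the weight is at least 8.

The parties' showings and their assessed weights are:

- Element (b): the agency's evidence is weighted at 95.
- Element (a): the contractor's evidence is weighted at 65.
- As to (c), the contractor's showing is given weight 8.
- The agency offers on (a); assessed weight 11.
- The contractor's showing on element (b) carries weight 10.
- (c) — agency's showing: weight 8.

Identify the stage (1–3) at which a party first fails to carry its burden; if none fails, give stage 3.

stage 1

Stage 1 — burden on contractor; standard: a more-likely-than-not showing (weight exceeds 55).
    (a): 65 − 11 = 54 ≤ 55 [not met]
  Stage 1 not carried; the contractor fails its burden.
So the agency prevails.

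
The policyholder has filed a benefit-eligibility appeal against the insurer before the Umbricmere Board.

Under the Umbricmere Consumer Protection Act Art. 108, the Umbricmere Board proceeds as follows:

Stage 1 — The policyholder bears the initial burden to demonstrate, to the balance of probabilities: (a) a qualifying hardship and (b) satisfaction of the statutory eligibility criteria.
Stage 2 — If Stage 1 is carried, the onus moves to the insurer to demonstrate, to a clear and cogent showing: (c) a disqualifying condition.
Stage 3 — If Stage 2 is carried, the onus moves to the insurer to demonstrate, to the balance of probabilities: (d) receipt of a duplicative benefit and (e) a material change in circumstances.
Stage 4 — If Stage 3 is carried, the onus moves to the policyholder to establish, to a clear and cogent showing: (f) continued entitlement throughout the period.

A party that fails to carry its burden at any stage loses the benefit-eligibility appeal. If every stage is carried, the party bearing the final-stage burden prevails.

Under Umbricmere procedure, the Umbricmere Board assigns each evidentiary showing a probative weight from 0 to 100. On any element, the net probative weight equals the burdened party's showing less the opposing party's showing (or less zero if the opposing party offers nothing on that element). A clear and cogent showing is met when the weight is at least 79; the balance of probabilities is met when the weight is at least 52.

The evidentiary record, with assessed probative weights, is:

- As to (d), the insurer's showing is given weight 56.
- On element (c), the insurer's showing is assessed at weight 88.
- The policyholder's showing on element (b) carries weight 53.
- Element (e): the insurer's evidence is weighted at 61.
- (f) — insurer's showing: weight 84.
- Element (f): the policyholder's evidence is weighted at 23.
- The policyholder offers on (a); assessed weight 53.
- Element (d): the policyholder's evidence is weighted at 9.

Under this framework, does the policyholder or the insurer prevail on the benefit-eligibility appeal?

Stage 1 (policyholder, the balance of probabilities, weight is at least 52): (a) 53 ≥ 52 — meets; (b) 53 ≥ 52 — meets.
  Stage 1 is satisfied; the onus moves to the insurer.
Stage 2 (insurer, a clear and cogent showing, weight is at least 79): (c) 88 ≥ 79 — meets.
  Stage 2 is satisfied; the insurer continues to bear the burden.
Stage 3 (insurer, the balance of probabilities, weight is at least 52): (d) net 56−9=47 < 52 — fails; (e) 61 ≥ 52 — meets.
  Stage 3 not carried; the insurer fails its burden.
The analysis ends at Stage 3; the policyholder prevails.

policyholder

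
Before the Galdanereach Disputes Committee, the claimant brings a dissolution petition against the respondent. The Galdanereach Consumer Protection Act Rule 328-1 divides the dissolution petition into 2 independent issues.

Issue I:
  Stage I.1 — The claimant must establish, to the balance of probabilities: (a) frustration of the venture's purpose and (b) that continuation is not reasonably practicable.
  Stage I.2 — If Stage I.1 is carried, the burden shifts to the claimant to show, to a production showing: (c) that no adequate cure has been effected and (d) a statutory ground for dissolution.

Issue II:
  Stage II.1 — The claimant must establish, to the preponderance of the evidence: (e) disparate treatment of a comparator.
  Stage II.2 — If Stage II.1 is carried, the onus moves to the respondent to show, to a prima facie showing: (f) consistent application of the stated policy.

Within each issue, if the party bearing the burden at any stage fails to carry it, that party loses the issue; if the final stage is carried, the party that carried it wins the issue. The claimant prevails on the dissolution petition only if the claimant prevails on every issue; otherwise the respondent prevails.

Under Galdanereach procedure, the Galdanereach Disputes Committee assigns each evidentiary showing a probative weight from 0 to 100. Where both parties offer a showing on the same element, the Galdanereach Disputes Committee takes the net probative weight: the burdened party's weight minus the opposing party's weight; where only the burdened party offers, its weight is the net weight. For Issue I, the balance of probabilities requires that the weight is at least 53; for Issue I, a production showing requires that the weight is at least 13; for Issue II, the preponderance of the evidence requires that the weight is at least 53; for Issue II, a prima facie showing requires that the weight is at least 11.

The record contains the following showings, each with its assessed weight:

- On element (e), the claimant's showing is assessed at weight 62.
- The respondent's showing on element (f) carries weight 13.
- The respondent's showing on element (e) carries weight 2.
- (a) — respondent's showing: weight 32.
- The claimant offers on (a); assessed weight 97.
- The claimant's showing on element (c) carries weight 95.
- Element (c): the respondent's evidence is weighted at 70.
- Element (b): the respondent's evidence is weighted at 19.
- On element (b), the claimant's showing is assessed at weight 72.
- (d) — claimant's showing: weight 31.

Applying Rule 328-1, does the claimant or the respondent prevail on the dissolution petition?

respondent

— Issue I —
Stage I.1 — burden on claimant; standard: the balance of probabilities (weight is at least 53).
    (a): 97 − 32 = 65 ≥ 53 [met]
    (b): 72 − 19 = 53 ≥ 53 [met]
  Stage I.1 is satisfied; the claimant continues to bear the burden.
Stage I.2 — burden on claimant; standard: a production showing (weight is at least 13).
    (c): 95 − 70 = 25 ≥ 13 [met]
    (d): 31 ≥ 13 [met]
  The claimant carries the last stage.
All stages carried — the claimant prevails on this issue.
— Issue II —
Stage II.1 (claimant, the preponderance of the evidence, weight is at least 53): (e) net 62−2=60 ≥ 53 — meets.
  Stage II.1 carried; the burden shifts to the respondent.
Stage II.2 (respondent, a prima facie showing, weight is at least 11): (f) 13 ≥ 11 — meets.
  Stage II.2 carried; the final stage is satisfied.
Every stage carried; the respondent prevails on this issue.
Per-issue: Issue I → claimant; Issue II → respondent. The claimant must prevail on every issue; overall, the respondent prevails.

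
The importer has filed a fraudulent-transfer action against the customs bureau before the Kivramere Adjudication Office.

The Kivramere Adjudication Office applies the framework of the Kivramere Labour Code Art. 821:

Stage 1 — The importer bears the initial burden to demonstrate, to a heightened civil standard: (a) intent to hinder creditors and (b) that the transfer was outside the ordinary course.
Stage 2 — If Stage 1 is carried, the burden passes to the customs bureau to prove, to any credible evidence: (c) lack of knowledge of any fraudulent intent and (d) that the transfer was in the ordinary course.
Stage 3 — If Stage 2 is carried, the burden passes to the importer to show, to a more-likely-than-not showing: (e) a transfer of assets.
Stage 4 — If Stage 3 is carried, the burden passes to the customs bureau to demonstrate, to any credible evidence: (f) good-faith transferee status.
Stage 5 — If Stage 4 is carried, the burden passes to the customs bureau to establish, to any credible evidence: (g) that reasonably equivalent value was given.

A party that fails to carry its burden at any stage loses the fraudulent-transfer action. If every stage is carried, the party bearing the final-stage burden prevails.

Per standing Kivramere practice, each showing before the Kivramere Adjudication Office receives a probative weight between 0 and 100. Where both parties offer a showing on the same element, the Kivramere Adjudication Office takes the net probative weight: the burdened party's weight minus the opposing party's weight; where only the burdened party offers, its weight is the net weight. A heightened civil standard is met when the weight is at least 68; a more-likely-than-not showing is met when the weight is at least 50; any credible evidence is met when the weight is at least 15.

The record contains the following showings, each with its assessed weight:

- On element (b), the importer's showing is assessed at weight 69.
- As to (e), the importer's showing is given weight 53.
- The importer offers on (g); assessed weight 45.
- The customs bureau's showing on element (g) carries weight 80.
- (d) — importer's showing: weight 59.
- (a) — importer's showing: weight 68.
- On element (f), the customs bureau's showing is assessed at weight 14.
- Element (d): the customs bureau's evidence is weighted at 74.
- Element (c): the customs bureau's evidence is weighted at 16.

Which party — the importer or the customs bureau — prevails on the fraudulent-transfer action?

Stage 1 — burden on importer; standard: a heightened civil standard (weight is at least 68).
    (a): 68 ≥ 68 [met]
    (b): 69 ≥ 68 [met]
  Stage 1 carried; the burden shifts to the customs bureau.
Stage 2 — burden on customs bureau; standard: any credible evidence (weight is at least 15).
    (c): 16 ≥ 15 [met]
    (d): 74 − 59 = 15 ≥ 15 [met]
  The customs bureau carries Stage 2; the importer now bears the burden.
Stage 3 — burden on importer; standard: a more-likely-than-not showing (weight is at least 50).
    (e): 53 ≥ 50 [met]
  Stage 3 is satisfied; the onus moves to the customs bureau.
Stage 4 — burden on customs bureau; standard: any credible evidence (weight is at least 15).
    (f): 14 < 15 [not met]
  Stage 4 not carried; the customs bureau fails its burden.
The analysis ends at Stage 4; the importer prevails.

importer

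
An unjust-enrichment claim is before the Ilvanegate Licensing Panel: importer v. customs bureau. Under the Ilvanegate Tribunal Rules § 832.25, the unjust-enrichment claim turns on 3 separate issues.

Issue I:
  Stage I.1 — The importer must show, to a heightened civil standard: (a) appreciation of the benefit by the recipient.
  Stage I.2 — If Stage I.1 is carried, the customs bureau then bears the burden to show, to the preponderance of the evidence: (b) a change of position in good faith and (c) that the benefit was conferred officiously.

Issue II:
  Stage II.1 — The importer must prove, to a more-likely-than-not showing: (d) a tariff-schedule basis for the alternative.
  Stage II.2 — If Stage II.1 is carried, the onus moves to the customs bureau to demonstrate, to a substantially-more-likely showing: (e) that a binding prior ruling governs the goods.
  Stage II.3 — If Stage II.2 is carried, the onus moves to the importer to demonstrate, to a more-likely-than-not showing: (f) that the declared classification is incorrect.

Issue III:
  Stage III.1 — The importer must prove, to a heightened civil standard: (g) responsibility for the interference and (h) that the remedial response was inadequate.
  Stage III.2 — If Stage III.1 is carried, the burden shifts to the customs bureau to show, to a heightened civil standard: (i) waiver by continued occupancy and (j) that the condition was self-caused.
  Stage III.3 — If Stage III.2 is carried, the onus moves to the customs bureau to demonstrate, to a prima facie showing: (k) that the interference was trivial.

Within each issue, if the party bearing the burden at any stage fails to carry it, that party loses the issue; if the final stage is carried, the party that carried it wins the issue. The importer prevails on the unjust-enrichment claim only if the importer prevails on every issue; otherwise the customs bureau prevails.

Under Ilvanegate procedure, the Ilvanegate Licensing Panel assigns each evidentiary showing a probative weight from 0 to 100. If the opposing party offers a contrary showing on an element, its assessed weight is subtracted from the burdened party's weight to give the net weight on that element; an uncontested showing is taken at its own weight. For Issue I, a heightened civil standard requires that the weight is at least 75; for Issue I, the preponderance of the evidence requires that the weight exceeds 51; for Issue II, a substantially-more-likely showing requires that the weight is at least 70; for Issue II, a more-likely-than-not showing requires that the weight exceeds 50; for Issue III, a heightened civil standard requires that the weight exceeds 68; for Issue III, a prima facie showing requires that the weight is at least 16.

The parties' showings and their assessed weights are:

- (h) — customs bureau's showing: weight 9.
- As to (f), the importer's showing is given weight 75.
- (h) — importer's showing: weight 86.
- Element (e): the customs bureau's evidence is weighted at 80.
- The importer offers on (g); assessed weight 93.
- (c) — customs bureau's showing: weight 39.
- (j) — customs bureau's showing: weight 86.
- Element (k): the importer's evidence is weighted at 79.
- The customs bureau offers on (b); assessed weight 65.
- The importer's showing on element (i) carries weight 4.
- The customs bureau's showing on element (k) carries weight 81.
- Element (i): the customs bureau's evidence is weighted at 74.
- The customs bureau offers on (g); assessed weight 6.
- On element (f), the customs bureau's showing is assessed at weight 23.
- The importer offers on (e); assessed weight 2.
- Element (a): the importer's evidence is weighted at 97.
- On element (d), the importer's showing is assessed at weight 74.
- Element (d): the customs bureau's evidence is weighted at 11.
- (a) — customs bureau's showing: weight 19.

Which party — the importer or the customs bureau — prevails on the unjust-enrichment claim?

— Issue I —
Stage I.1 — burden on importer; standard: a heightened civil standard (weight is at least 75).
    (a): 97 − 19 = 78 ≥ 75 [met]
  Stage I.1 is satisfied; the onus moves to the customs bureau.
Stage I.2 — burden on customs bureau; standard: the preponderance of the evidence (weight exceeds 51).
    (b): 65 > 51 [met]
    (c): 39 ≤ 51 [not met]
  The customs bureau does not carry Stage I.2.
So the importer prevails on this issue.
— Issue II —
Stage II.1 — burden on importer; standard: a more-likely-than-not showing (weight exceeds 50).
    (d): 74 − 11 = 63 > 50 [met]
  The importer carries Stage II.1; the customs bureau now bears the burden.
Stage II.2 — burden on customs bureau; standard: a substantially-more-likely showing (weight is at least 70).
    (e): 80 − 2 = 78 ≥ 70 [met]
  Stage II.2 is satisfied; the onus moves to the importer.
Stage II.3 — burden on importer; standard: a more-likely-than-not showing (weight exceeds 50).
    (f): 75 − 23 = 52 > 50 [met]
  Stage II.3 carried; the final stage is satisfied.
All stages carried — the importer prevails on this issue.
— Issue III —
At Stage III.1 the importer must meet a heightened civil standard (weight exceeds 68): on (g) the weight is 93 less the opposing 6 gives net 87, which does exceed 68, so (g) meets the standard; on (h) the weight is 86 less the opposing 9 gives net 77, which does exceed 68, so (h) meets the standard.
  Stage III.1 carried; the burden shifts to the customs bureau.
At Stage III.2 the customs bureau must meet a heightened civil standard (weight exceeds 68): on (i) the weight is 74 less the opposing 4 gives net 70, which does exceed 68, so (i) meets the standard; on (j) the weight is 86, which does exceed 68, so (j) meets the standard.
  All elements met. The customs bureau retains the burden for Stage III.3.
At Stage III.3 the customs bureau must meet a prima facie showing (weight is at least 16): on (k) the weight is 81 less the opposing 79 gives net 2, < 16, so (k) does not meet the standard.
  The customs bureau does not carry Stage III.3.
The importer prevails on this issue.
Per-issue: Issue I → importer; Issue II → importer; Issue III → importer. The importer must prevail on every issue; overall, the importer prevails.

importer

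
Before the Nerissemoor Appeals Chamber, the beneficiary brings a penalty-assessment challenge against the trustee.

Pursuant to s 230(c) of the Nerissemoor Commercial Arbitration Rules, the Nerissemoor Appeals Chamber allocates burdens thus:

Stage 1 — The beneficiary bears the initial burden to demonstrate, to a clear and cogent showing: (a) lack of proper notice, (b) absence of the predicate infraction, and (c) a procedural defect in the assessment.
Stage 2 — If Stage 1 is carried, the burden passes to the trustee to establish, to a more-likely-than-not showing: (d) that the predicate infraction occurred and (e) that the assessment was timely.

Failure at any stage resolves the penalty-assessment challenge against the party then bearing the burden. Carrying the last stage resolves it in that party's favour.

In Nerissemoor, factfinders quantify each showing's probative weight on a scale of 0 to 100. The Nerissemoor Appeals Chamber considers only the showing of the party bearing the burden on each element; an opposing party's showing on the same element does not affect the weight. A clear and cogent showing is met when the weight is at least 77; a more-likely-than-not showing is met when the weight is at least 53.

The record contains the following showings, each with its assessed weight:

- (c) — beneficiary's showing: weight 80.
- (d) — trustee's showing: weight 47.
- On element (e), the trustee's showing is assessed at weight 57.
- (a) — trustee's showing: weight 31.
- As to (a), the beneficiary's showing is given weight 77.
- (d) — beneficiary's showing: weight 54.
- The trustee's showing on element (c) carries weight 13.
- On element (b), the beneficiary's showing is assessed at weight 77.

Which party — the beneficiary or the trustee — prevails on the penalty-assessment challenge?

beneficiary

Stage 1 (beneficiary, a clear and cogent showing, weight is at least 77): (a) 77 (trustee's 31 disregarded) ≥ 77 — meets; (b) 77 ≥ 77 — meets; (c) 80 (trustee's 13 disregarded) ≥ 77 — meets.
  Stage 1 is satisfied; the onus moves to the trustee.
Stage 2 (trustee, a more-likely-than-not showing, weight is at least 53): (d) 47 (beneficiary's 54 disregarded) < 53 — fails; (e) 57 ≥ 53 — meets.
  Stage 2 not carried; the trustee fails its burden.
The beneficiary prevails.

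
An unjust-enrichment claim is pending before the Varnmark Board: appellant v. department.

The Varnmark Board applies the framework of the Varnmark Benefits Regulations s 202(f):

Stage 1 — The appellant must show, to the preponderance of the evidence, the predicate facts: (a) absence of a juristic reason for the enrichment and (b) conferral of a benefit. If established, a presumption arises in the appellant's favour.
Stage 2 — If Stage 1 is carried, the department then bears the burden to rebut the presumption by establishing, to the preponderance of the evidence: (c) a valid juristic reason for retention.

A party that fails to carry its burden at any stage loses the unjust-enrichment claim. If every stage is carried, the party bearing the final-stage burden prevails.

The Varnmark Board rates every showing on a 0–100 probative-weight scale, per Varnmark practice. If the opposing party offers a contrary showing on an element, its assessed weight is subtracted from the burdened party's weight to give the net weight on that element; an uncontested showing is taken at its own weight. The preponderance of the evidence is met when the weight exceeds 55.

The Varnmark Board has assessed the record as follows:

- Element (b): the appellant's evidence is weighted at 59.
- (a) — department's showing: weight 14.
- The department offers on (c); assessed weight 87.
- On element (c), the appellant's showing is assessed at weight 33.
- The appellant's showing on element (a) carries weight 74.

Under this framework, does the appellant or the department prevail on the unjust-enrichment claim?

At Stage 1 the appellant must meet the preponderance of the evidence (weight exceeds 55): on (a) the weight is 74 less the opposing 14 gives net 60, > 55, so (a) meets the standard; on (b) the weight is 59, which does exceed 55, so (b) meets the standard.
  The appellant carries Stage 1; the department now bears the burden.
At Stage 2 the department must meet the preponderance of the evidence (weight exceeds 55): on (c) the weight is 87 less the opposing 33 gives net 54, which does not exceed 55, so (c) does not meet the standard.
  Not every element is met, so the department fails to carry Stage 2.
So the appellant prevails.

appellant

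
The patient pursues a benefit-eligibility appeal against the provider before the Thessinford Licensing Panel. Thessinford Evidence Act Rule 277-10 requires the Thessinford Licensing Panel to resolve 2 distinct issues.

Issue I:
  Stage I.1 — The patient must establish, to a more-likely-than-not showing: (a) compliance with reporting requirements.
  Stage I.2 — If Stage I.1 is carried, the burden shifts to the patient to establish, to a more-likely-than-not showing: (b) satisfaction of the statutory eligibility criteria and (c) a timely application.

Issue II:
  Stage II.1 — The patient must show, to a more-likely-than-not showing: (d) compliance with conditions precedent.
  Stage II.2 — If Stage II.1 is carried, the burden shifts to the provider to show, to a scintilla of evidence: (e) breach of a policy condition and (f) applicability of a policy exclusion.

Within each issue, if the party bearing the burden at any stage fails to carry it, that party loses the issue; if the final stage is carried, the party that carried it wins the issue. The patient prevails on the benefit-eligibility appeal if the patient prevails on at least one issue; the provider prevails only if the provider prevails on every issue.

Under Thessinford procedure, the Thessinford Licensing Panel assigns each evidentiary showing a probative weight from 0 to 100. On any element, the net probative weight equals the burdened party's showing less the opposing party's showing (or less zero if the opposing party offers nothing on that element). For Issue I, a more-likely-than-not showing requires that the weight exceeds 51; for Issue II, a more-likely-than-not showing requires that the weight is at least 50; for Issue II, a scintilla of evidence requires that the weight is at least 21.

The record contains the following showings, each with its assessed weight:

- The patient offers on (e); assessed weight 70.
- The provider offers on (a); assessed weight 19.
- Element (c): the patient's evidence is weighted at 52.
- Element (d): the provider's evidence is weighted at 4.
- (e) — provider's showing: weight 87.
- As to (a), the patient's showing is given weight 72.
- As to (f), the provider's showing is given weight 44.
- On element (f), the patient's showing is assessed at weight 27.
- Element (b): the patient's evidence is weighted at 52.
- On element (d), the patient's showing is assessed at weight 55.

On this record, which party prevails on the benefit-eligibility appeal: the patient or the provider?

patient

— Issue I —
At Stage I.1 the patient must meet a more-likely-than-not showing (weight exceeds 51): on (a) the weight is 72 less the opposing 19 gives net 53, which does exceed 51, so (a) meets the standard.
  Stage I.1 is satisfied; the patient continues to bear the burden.
At Stage I.2 the patient must meet a more-likely-than-not showing (weight exceeds 51): on (b) the weight is 52, > 51, so (b) meets the standard; on (c) the weight is 52, > 51, so (c) meets the standard.
  All elements met at the final stage.
Every stage carried; the patient prevails on this issue.
— Issue II —
At Stage II.1 the patient must meet a more-likely-than-not showing (weight is at least 50): on (d) the weight is 55 less the opposing 4 gives net 51, ≥ 50, so (d) meets the standard.
  All elements met. The burden passes to the provider.
At Stage II.2 the provider must meet a scintilla of evidence (weight is at least 21): on (e) the weight is 87 less the opposing 70 gives net 17, < 21, so (e) does not meet the standard; on (f) the weight is 44 less the opposing 27 gives net 17, which does not reach 21, so (f) does not meet the standard.
  Not every element is met, so the provider fails to carry Stage II.2.
The patient prevails on this issue.
Per-issue: Issue I → patient; Issue II → patient. The patient must prevail on at least one issue; overall, the patient prevails.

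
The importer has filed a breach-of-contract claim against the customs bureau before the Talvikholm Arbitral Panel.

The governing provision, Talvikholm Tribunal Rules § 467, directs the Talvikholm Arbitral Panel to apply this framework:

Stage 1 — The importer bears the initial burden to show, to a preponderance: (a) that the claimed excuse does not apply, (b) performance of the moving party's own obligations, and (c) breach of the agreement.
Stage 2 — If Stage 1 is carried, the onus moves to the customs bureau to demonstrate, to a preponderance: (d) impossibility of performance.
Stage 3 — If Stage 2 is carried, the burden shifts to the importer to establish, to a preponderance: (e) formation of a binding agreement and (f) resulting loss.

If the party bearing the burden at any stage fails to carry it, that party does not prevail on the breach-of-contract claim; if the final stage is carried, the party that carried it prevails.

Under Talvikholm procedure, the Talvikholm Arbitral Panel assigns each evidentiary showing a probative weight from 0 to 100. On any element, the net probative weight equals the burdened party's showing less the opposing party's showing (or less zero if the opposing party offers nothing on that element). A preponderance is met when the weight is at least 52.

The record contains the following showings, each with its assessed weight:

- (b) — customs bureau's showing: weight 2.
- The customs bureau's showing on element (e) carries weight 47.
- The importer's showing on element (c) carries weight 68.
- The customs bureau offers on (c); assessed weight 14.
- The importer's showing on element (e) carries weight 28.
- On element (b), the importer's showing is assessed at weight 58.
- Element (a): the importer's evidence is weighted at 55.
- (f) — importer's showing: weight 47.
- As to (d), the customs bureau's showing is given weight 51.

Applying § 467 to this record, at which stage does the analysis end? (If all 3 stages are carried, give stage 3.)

stage 2

Stage 1 (importer, a preponderance, weight is at least 52): (a) 55 ≥ 52 — meets; (b) net 58−2=56 ≥ 52 — meets; (c) net 68−14=54 ≥ 52 — meets.
  Stage 1 is satisfied; the onus moves to the customs bureau.
Stage 2 (customs bureau, a preponderance, weight is at least 52): (d) 51 < 52 — fails.
  Not every element is met, so the customs bureau fails to carry Stage 2.
The analysis ends at Stage 2; the importer prevails.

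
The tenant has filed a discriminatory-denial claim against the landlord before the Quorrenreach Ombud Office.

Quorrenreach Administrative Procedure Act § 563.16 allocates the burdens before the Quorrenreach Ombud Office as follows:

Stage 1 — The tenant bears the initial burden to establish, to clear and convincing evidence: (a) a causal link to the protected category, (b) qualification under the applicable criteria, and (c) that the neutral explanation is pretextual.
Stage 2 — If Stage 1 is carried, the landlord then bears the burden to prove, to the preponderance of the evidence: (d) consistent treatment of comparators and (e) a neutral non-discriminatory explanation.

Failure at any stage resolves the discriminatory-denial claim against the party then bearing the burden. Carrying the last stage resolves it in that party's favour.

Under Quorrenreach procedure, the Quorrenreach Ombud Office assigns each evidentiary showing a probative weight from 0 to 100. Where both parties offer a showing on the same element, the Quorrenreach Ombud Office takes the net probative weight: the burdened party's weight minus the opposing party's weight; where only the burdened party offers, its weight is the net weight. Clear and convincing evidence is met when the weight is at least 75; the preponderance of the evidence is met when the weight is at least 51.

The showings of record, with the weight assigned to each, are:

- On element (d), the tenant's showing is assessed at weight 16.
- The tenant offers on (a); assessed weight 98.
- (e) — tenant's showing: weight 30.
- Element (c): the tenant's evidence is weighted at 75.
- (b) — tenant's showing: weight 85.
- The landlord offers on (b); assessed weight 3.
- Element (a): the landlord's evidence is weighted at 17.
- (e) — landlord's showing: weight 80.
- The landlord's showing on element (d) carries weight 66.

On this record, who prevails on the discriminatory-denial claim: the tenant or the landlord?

tenant

Stage 1 — burden on tenant; standard: clear and convincing evidence (weight is at least 75).
    (a): 98 − 17 = 81 ≥ 75 [met]
    (b): 85 − 3 = 82 ≥ 75 [met]
    (c): 75 ≥ 75 [met]
  Stage 1 carried; the burden shifts to the landlord.
Stage 2 — burden on landlord; standard: the preponderance of the evidence (weight is at least 51).
    (d): 66 − 16 = 50 < 51 [not met]
    (e): 80 − 30 = 50 < 51 [not met]
  Not every element is met, so the landlord fails to carry Stage 2.
The tenant prevails.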